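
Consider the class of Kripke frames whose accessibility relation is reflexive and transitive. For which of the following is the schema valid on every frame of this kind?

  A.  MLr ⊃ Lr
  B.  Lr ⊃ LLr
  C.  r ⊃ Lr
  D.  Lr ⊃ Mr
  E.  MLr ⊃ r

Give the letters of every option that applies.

Reflexive relations are serial.
(A) MLr ⊃ Lr (the dual of axiom 5) characterises the euclidean frames. Such an R need not be euclidean — not valid.
(B) Lr ⊃ LLr is axiom 4, which corresponds to transitivity. Every such R is transitive — valid.
(C) r ⊃ Lr is equivalent to ◇p→p; it holds exactly when R ⊆ identity. Such an R need not be a subset of the identity — not valid.
(D) axiom D: valid iff R is serial. Every such R is serial — valid.
(E) MLr ⊃ r is the dual of axiom B, which corresponds to symmetry. Such an R need not be symmetric — not valid.

B, D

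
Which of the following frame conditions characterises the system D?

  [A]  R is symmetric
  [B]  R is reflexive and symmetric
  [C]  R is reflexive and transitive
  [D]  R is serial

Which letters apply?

D

(A) this class determines KB, not D.
(B) this class determines B (= KTB), not D.
(C) this class determines S4, not D.
(D) D is sound and complete for exactly this class.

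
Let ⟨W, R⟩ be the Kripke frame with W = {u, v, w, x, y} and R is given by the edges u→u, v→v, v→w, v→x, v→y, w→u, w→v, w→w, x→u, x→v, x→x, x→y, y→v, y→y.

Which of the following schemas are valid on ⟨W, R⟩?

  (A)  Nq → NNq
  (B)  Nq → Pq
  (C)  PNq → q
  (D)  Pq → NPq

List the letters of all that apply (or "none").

B

R is not symmetric: w R u but not u R w.
R is not transitive: v R w and w R u but not v R u.
R is not euclidean: v R w and v R x but not w R x.
R is serial: every world has an R-successor.
(A) Nq → NNq (axiom 4) characterises the transitive frames. R is not transitive — not valid.
(B) Nq → Pq is axiom D; it is valid on a frame exactly when R is serial. R is serial, so valid.
(C) PNq → q is the dual of axiom B, which corresponds to symmetry. R is not symmetric — not valid.
(D) Pq → NPq (axiom 5) characterises the euclidean frames. R is not euclidean — not valid.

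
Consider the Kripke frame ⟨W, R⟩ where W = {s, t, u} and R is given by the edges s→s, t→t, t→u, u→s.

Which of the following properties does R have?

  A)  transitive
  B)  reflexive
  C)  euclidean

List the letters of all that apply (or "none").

(A) not transitive: t R u and u R s but not t R s.
(B) not reflexive: not u R u.
(C) not euclidean: t R u and t R t but not u R t.

none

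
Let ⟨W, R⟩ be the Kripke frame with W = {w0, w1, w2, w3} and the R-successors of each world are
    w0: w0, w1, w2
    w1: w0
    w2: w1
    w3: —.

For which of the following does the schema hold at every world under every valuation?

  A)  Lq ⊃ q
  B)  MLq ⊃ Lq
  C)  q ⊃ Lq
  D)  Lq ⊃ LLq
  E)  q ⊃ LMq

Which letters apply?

none

R is not reflexive: not w1 R w1.
R is not symmetric: w0 R w2 but not w2 R w0.
R is not transitive: w1 R w0 and w0 R w1 but not w1 R w1.
R is not euclidean: w0 R w1 and w0 R w2 but not w1 R w2.
R is not a subset of the identity: w0 R w1 with w0 ≠ w1.
(A) Lq ⊃ q is axiom T; it is valid on a frame exactly when R is reflexive. R is not reflexive, so not valid.
(B) MLq ⊃ Lq (the dual of axiom 5) characterises the euclidean frames. R is not euclidean — not valid.
(C) q ⊃ Lq is valid only on frames where every R-edge is a self-loop. Here R ⊄ identity — not valid.
(D) Lq ⊃ LLq is axiom 4; it is valid on a frame exactly when R is transitive. R is not transitive, so not valid.
(E) q ⊃ LMq is axiom B; it is valid on a frame exactly when R is symmetric. R is not symmetric, so not valid.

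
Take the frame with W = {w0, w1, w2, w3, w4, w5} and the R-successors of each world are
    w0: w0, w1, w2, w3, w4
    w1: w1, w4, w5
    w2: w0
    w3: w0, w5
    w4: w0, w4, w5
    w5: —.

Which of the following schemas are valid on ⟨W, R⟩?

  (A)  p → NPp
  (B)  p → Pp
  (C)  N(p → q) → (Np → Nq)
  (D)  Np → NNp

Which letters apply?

C

R is not reflexive: not w2 R w2.
R is not symmetric: w0 R w1 but not w1 R w0.
R is not transitive: w0 R w1 and w1 R w5 but not w0 R w5.
(A) p → NPp is axiom B; it is valid on a frame exactly when R is symmetric. R is not symmetric, so not valid.
(B) p → Pp (the dual of axiom T) characterises the reflexive frames. R is not reflexive — not valid.
(C) this is just K, valid on every normal frame.
(D) Np → NNp is axiom 4, which corresponds to transitivity. R is not transitive — not valid.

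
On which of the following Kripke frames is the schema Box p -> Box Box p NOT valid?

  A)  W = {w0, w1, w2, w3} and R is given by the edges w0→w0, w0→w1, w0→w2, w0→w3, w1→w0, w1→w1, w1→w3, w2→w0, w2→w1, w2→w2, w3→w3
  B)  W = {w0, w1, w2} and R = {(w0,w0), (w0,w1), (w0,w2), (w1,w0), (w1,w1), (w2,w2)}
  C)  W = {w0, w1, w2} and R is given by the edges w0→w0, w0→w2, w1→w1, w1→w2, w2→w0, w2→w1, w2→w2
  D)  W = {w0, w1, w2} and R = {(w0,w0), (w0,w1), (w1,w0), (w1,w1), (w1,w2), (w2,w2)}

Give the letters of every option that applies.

The schema Box p -> Box Box p is axiom 4; it is valid on a frame iff R is transitive.
(A) R is not transitive (w1 R w0 and w0 R w2 but not w1 R w2), so the schema fails here.
(B) R is not transitive (w1 R w0 and w0 R w2 but not w1 R w2), so the schema fails here.
(C) R is not transitive (w0 R w2 and w2 R w1 but not w0 R w1), so the schema fails here.
(D) R is not transitive (w0 R w1 and w1 R w2 but not w0 R w2), so the schema fails here.

A, B, C, D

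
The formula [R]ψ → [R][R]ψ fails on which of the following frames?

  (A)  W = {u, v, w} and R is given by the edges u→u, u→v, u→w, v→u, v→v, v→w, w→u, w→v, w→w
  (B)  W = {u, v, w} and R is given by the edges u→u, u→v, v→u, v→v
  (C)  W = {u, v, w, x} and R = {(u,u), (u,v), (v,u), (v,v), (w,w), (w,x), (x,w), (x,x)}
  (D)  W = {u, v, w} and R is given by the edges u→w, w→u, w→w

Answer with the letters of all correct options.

D

The schema [R]ψ → [R][R]ψ is axiom 4; it is valid on a frame iff R is transitive.
(A) R is transitive (R is closed under composition), so the schema is valid here.
(B) R is transitive (R is closed under composition), so the schema is valid here.
(C) R is transitive (R is closed under composition), so the schema is valid here.
(D) R is not transitive (u R w and w R u but not u R u), so the schema fails here.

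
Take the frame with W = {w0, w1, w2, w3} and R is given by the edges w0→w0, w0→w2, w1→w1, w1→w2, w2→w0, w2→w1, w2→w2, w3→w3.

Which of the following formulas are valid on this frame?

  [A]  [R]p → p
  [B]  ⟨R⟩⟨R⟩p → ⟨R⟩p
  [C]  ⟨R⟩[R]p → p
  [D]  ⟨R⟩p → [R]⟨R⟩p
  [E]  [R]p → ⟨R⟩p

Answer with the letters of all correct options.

R is reflexive: each world relates to itself.
R is symmetric: every R-edge is matched by its reverse.
R is not transitive: w0 R w2 and w2 R w1 but not w0 R w1.
R is not euclidean: w2 R w0 and w2 R w1 but not w0 R w1.
R is serial: every world has an R-successor.
(A) [R]p → p is axiom T, which corresponds to reflexivity. R is reflexive — valid.
(B) ⟨R⟩⟨R⟩p → ⟨R⟩p (the dual of axiom 4) characterises the transitive frames. R is not transitive — not valid.
(C) the dual of axiom B: valid iff R is symmetric. R is symmetric — valid.
(D) ⟨R⟩p → [R]⟨R⟩p is axiom 5; it is valid on a frame exactly when R is euclidean. R is not euclidean, so not valid.
(E) [R]p → ⟨R⟩p is axiom D; it is valid on a frame exactly when R is serial. R is serial, so valid.

A, C, E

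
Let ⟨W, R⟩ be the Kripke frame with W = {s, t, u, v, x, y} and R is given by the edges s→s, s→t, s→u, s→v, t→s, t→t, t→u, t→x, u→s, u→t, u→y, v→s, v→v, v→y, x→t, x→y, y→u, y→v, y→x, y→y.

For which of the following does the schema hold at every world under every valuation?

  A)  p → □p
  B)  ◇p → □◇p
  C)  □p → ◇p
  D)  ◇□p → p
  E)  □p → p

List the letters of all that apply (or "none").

R is not reflexive: not u R u.
R is symmetric: every R-edge is matched by its reverse.
R is not euclidean: s R t and s R v but not t R v.
R is serial: every world has an R-successor.
R is not a subset of the identity: s R t with s ≠ t.
(A) p → □p is equivalent to ◇p→p; it holds exactly when R ⊆ identity. Here R ⊄ identity — not valid.
(B) ◇p → □◇p is axiom 5; it is valid on a frame exactly when R is euclidean. R is not euclidean, so not valid.
(C) □p → ◇p is axiom D, which corresponds to seriality. R is serial — valid.
(D) ◇□p → p (the dual of axiom B) characterises the symmetric frames. R is symmetric — valid.
(E) □p → p is axiom T, which corresponds to reflexivity. R is not reflexive — not valid.

C, D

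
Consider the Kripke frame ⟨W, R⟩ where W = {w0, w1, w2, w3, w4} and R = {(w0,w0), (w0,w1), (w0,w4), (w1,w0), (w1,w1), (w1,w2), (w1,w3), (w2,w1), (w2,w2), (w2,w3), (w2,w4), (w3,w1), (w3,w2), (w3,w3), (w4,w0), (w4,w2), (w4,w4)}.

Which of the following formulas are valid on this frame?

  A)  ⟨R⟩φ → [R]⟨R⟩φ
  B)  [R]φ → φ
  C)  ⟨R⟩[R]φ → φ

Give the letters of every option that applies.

R is reflexive: each world relates to itself.
R is symmetric: every R-edge is matched by its reverse.
R is not euclidean: w0 R w1 and w0 R w4 but not w1 R w4.
(A) axiom 5: valid iff R is euclidean. R is not euclidean — not valid.
(B) [R]φ → φ is axiom T; it is valid on a frame exactly when R is reflexive. R is reflexive, so valid.
(C) ⟨R⟩[R]φ → φ is the dual of axiom B, which corresponds to symmetry. R is symmetric — valid.

B, C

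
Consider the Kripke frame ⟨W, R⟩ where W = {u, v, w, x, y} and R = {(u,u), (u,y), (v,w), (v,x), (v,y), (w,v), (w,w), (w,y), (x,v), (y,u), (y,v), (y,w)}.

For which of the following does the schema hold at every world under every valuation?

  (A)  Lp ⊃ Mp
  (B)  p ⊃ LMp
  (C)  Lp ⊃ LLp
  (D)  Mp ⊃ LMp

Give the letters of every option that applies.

A, B

R is symmetric: every R-edge is matched by its reverse.
R is not transitive: u R y and y R v but not u R v.
R is not euclidean: v R w and v R x but not w R x.
R is serial: every world has an R-successor.
(A) Lp ⊃ Mp is axiom D; it is valid on a frame exactly when R is serial. R is serial, so valid.
(B) p ⊃ LMp is axiom B; it is valid on a frame exactly when R is symmetric. R is symmetric, so valid.
(C) Lp ⊃ LLp (axiom 4) characterises the transitive frames. R is not transitive — not valid.
(D) axiom 5: valid iff R is euclidean. R is not euclidean — not valid.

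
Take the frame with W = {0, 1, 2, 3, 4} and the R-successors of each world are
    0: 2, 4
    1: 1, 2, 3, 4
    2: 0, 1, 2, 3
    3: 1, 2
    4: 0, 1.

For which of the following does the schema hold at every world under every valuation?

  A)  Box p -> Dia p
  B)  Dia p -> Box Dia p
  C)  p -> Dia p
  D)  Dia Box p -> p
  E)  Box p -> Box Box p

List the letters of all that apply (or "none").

R is not reflexive: not 0 R 0.
R is symmetric: every R-edge is matched by its reverse.
R is not transitive: 0 R 2 and 2 R 0 but not 0 R 0.
R is not euclidean: 0 R 2 and 0 R 4 but not 2 R 4.
R is serial: every world has an R-successor.
(A) Box p -> Dia p (axiom D) characterises the serial frames. R is serial — valid.
(B) Dia p -> Box Dia p is axiom 5; it is valid on a frame exactly when R is euclidean. R is not euclidean, so not valid.
(C) p -> Dia p is the dual of axiom T; it is valid on a frame exactly when R is reflexive. R is not reflexive, so not valid.
(D) Dia Box p -> p is the dual of axiom B; it is valid on a frame exactly when R is symmetric. R is symmetric, so valid.
(E) Box p -> Box Box p (axiom 4) characterises the transitive frames. R is not transitive — not valid.

A, D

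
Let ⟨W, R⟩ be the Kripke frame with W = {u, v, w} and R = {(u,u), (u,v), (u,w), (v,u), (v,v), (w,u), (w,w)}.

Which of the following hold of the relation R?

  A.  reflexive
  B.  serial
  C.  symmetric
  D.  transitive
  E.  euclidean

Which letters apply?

A, B, C

(A) reflexive: each world relates to itself.
(B) serial: every world has an R-successor.
(C) symmetric: every R-edge is matched by its reverse.
(D) not transitive: v R u and u R w but not v R w.
(E) not euclidean: u R v and u R w but not v R w.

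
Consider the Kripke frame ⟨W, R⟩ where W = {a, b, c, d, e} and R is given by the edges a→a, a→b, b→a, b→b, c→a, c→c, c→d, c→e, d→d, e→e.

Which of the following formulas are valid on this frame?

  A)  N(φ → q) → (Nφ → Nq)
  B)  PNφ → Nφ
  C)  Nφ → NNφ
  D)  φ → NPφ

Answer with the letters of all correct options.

R is not symmetric: c R a but not a R c.
R is not transitive: c R a and a R b but not c R b.
R is not euclidean: c R a and c R c but not a R c.
(A) this is just K, valid on every normal frame.
(B) PNφ → Nφ (the dual of axiom 5) characterises the euclidean frames. R is not euclidean — not valid.
(C) Nφ → NNφ is axiom 4; it is valid on a frame exactly when R is transitive. R is not transitive, so not valid.
(D) axiom B: valid iff R is symmetric. R is not symmetric — not valid.

A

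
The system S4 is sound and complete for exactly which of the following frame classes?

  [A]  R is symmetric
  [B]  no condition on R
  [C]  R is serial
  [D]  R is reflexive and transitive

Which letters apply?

D

(A) this class determines KB, not S4.
(B) this class determines K, not S4.
(C) this class determines D, not S4.
(D) S4 is sound and complete for exactly this class.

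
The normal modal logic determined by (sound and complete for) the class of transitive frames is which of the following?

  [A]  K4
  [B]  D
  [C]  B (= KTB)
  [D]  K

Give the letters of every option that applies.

A

(A) K4 is determined by exactly this class.
(B) D is determined by the class of serial frames.
(C) B (= KTB) is determined by the class of reflexive and symmetric frames.
(D) K is determined by the class of arbitrary frames.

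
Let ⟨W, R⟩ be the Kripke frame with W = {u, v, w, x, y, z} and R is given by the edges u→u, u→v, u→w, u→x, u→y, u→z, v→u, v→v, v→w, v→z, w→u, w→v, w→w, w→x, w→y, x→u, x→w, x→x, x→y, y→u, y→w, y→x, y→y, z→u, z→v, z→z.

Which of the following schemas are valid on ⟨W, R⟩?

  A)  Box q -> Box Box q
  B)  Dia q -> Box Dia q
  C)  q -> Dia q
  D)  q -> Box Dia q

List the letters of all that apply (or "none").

C, D

R is reflexive: each world relates to itself.
R is symmetric: every R-edge is matched by its reverse.
R is not transitive: v R u and u R x but not v R x.
R is not euclidean: u R v and u R x but not v R x.
(A) Box q -> Box Box q is axiom 4, which corresponds to transitivity. R is not transitive — not valid.
(B) axiom 5: valid iff R is euclidean. R is not euclidean — not valid.
(C) q -> Dia q is the dual of axiom T, which corresponds to reflexivity. R is reflexive — valid.
(D) axiom B: valid iff R is symmetric. R is symmetric — valid.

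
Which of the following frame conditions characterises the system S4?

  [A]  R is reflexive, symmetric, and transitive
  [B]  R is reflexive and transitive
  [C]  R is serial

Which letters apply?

(A) this class determines S5, not S4.
(B) S4 is sound and complete for exactly this class.
(C) this class determines D, not S4.

B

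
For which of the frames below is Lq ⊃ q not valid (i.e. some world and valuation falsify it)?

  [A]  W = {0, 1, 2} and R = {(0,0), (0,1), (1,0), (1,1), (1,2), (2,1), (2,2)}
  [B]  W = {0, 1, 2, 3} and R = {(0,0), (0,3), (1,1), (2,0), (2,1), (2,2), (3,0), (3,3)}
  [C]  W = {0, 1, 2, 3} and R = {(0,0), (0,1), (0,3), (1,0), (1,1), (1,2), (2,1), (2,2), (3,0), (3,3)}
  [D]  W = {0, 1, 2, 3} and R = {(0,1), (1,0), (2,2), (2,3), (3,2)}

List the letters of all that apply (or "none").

The schema Lq ⊃ q is axiom T; it is valid on a frame iff R is reflexive.
(A) R is reflexive (each world relates to itself), so the schema is valid here.
(B) R is reflexive (each world relates to itself), so the schema is valid here.
(C) R is reflexive (each world relates to itself), so the schema is valid here.
(D) R is not reflexive (not 0 R 0), so the schema fails here.

D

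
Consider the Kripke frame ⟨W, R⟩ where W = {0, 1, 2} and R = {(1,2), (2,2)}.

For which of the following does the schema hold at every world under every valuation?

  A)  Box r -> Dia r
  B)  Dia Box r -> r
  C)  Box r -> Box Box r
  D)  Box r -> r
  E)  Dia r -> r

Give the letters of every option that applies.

R is not reflexive: not 0 R 0.
R is not symmetric: 1 R 2 but not 2 R 1.
R is transitive: R is closed under composition.
R is not serial: 0 has no R-successor.
R is not a subset of the identity: 1 R 2 with 1 ≠ 2.
(A) Box r -> Dia r is axiom D, which corresponds to seriality. R is not serial — not valid.
(B) Dia Box r -> r is the dual of axiom B; it is valid on a frame exactly when R is symmetric. R is not symmetric, so not valid.
(C) axiom 4: valid iff R is transitive. R is transitive — valid.
(D) Box r -> r (axiom T) characterises the reflexive frames. R is not reflexive — not valid.
(E) Dia r -> r (the converse of T) corresponds to R being a subset of the identity. Here R ⊄ identity, so not valid.

C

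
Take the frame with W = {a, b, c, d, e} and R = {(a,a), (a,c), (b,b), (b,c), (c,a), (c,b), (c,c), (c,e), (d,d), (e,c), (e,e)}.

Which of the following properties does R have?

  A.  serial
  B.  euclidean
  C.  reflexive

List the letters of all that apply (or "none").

(A) serial: every world has an R-successor.
(B) not euclidean: c R a and c R b but not a R b.
(C) reflexive: each world relates to itself.

A, C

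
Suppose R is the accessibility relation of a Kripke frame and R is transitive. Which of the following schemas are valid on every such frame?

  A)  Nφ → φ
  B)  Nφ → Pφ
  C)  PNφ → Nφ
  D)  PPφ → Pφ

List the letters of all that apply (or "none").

(A) Nφ → φ (axiom T) characterises the reflexive frames. Such an R need not be reflexive — not valid.
(B) Nφ → Pφ (axiom D) characterises the serial frames. Such an R need not be serial — not valid.
(C) PNφ → Nφ is the dual of axiom 5; it is valid on a frame exactly when R is euclidean. Such an R need not be euclidean, so not valid.
(D) PPφ → Pφ is the dual of axiom 4; it is valid on a frame exactly when R is transitive. Every such R is transitive, so valid.

D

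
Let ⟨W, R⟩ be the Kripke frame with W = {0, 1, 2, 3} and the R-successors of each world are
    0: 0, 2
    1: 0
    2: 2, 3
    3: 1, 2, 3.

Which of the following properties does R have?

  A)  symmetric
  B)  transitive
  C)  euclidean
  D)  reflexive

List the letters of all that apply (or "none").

(A) not symmetric: 0 R 2 but not 2 R 0.
(B) not transitive: 0 R 2 and 2 R 3 but not 0 R 3.
(C) not euclidean: 0 R 2 and 0 R 0 but not 2 R 0.
(D) not reflexive: not 1 R 1.

none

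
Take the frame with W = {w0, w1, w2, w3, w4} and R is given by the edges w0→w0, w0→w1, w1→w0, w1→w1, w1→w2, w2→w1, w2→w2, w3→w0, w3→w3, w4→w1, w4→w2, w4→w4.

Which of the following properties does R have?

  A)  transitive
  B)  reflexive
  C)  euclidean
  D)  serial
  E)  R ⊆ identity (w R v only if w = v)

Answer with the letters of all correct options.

(A) not transitive: w0 R w1 and w1 R w2 but not w0 R w2.
(B) reflexive: each world relates to itself.
(C) not euclidean: w1 R w0 and w1 R w2 but not w0 R w2.
(D) serial: every world has an R-successor.
(E) not ⊆ identity: w0 R w1 with w0 ≠ w1.

B, D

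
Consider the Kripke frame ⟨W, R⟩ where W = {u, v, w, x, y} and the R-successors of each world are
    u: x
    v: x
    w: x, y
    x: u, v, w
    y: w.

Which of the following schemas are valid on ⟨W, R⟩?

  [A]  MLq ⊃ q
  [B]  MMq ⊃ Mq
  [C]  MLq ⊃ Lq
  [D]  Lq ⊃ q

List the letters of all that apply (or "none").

R is not reflexive: not u R u.
R is symmetric: every R-edge is matched by its reverse.
R is not transitive: u R x and x R u but not u R u.
R is not euclidean: w R x and w R y but not x R y.
(A) MLq ⊃ q is the dual of axiom B, which corresponds to symmetry. R is symmetric — valid.
(B) MMq ⊃ Mq (the dual of axiom 4) characterises the transitive frames. R is not transitive — not valid.
(C) the dual of axiom 5: valid iff R is euclidean. R is not euclidean — not valid.
(D) axiom T: valid iff R is reflexive. R is not reflexive — not valid.

A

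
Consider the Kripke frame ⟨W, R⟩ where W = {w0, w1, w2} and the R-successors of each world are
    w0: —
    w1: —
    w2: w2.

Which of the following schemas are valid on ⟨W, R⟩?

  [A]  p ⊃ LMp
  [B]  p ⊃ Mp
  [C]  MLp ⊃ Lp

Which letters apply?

R is not reflexive: not w0 R w0.
R is symmetric: every R-edge is matched by its reverse.
R is euclidean: any two R-successors of the same world are R-related.
(A) p ⊃ LMp is axiom B, which corresponds to symmetry. R is symmetric — valid.
(B) p ⊃ Mp is the dual of axiom T, which corresponds to reflexivity. R is not reflexive — not valid.
(C) MLp ⊃ Lp (the dual of axiom 5) characterises the euclidean frames. R is euclidean — valid.

A, C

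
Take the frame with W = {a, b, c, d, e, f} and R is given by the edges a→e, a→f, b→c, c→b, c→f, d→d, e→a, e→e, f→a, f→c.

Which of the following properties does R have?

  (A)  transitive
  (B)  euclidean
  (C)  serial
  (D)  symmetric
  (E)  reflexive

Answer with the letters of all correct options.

(A) not transitive: a R e and e R a but not a R a.
(B) not euclidean: a R e and a R f but not e R f.
(C) serial: every world has an R-successor.
(D) symmetric: every R-edge is matched by its reverse.
(E) not reflexive: not a R a.

C, D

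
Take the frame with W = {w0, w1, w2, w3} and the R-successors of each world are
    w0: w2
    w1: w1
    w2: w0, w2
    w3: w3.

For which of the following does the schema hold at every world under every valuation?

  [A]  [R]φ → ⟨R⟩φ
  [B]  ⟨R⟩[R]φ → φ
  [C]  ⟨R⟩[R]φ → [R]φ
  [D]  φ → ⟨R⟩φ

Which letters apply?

A, B

R is not reflexive: not w0 R w0.
R is symmetric: every R-edge is matched by its reverse.
R is not euclidean: w2 R w0 and w2 R w0 but not w0 R w0.
R is serial: every world has an R-successor.
(A) [R]φ → ⟨R⟩φ (axiom D) characterises the serial frames. R is serial — valid.
(B) the dual of axiom B: valid iff R is symmetric. R is symmetric — valid.
(C) ⟨R⟩[R]φ → [R]φ is the dual of axiom 5; it is valid on a frame exactly when R is euclidean. R is not euclidean, so not valid.
(D) φ → ⟨R⟩φ (the dual of axiom T) characterises the reflexive frames. R is not reflexive — not valid.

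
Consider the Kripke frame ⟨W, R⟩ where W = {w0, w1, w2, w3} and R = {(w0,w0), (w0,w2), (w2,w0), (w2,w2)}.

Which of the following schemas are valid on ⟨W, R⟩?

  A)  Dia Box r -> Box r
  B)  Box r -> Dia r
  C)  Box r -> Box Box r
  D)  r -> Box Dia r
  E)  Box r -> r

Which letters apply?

R is not reflexive: not w1 R w1.
R is symmetric: every R-edge is matched by its reverse.
R is transitive: R is closed under composition.
R is euclidean: any two R-successors of the same world are R-related.
R is not serial: w1 has no R-successor.
(A) Dia Box r -> Box r is the dual of axiom 5; it is valid on a frame exactly when R is euclidean. R is euclidean, so valid.
(B) axiom D: valid iff R is serial. R is not serial — not valid.
(C) axiom 4: valid iff R is transitive. R is transitive — valid.
(D) r -> Box Dia r is axiom B, which corresponds to symmetry. R is symmetric — valid.
(E) axiom T: valid iff R is reflexive. R is not reflexive — not valid.

A, C, D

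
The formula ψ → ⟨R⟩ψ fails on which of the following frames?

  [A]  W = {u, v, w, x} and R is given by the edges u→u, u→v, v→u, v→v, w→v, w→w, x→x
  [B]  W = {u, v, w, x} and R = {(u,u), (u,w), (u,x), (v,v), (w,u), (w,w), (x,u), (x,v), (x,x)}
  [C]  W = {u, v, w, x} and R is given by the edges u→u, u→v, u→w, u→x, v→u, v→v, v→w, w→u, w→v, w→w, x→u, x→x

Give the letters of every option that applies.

The schema ψ → ⟨R⟩ψ is the dual of axiom T; it is valid on a frame iff R is reflexive.
(A) R is reflexive (each world relates to itself), so the schema is valid here.
(B) R is reflexive (each world relates to itself), so the schema is valid here.
(C) R is reflexive (each world relates to itself), so the schema is valid here.

none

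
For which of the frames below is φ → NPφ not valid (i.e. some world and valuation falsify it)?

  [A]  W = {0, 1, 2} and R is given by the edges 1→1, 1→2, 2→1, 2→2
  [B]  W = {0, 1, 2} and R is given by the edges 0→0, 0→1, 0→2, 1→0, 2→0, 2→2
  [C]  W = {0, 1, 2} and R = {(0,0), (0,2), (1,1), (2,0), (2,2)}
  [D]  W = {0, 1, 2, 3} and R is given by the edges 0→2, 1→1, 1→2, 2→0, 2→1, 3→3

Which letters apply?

none

The schema φ → NPφ is axiom B; it is valid on a frame iff R is symmetric.
(A) R is symmetric (every R-edge is matched by its reverse), so the schema is valid here.
(B) R is symmetric (every R-edge is matched by its reverse), so the schema is valid here.
(C) R is symmetric (every R-edge is matched by its reverse), so the schema is valid here.
(D) R is symmetric (every R-edge is matched by its reverse), so the schema is valid here.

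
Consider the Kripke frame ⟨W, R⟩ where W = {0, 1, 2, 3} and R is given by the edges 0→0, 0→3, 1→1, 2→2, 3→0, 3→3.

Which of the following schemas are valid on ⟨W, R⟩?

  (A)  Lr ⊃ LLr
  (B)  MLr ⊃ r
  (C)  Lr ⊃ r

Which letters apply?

A, B, C

R is reflexive: each world relates to itself.
R is symmetric: every R-edge is matched by its reverse.
R is transitive: R is closed under composition.
(A) Lr ⊃ LLr (axiom 4) characterises the transitive frames. R is transitive — valid.
(B) MLr ⊃ r (the dual of axiom B) characterises the symmetric frames. R is symmetric — valid.
(C) Lr ⊃ r is axiom T, which corresponds to reflexivity. R is reflexive — valid.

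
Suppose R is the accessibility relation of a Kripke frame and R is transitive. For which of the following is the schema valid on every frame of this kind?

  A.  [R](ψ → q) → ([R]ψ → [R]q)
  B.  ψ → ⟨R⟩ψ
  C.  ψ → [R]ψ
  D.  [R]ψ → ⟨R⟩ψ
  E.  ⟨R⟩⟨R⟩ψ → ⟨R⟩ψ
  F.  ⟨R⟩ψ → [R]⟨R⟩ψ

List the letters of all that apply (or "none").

A, E

(A) [R](ψ → q) → ([R]ψ → [R]q) is the K axiom; it holds on all frames — valid.
(B) the dual of axiom T: valid iff R is reflexive. Such an R need not be reflexive — not valid.
(C) ψ → [R]ψ (equivalent to ◇p→p) corresponds to R being a subset of the identity. Such an R need not be a subset of the identity, so not valid.
(D) [R]ψ → ⟨R⟩ψ is axiom D, which corresponds to seriality. Such an R need not be serial — not valid.
(E) the dual of axiom 4: valid iff R is transitive. Every such R is transitive — valid.
(F) ⟨R⟩ψ → [R]⟨R⟩ψ is axiom 5; it is valid on a frame exactly when R is euclidean. Such an R need not be euclidean, so not valid.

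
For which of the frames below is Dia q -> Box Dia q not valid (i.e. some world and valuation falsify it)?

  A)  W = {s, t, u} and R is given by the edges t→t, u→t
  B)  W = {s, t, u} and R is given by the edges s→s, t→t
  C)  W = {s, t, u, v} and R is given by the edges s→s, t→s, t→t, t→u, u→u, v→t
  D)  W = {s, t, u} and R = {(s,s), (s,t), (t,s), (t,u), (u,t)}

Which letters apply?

The schema Dia q -> Box Dia q is axiom 5; it is valid on a frame iff R is euclidean.
(A) R is euclidean (any two R-successors of the same world are R-related), so the schema is valid here.
(B) R is euclidean (any two R-successors of the same world are R-related), so the schema is valid here.
(C) R is not euclidean (t R s and t R t but not s R t), so the schema fails here.
(D) R is not euclidean (t R s and t R u but not s R u), so the schema fails here.

C, D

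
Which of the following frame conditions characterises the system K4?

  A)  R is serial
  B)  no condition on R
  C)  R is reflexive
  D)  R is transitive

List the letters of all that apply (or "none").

D

(A) this class determines D, not K4.
(B) this class determines K, not K4.
(C) this class determines T (= KT), not K4.
(D) K4 is sound and complete for exactly this class.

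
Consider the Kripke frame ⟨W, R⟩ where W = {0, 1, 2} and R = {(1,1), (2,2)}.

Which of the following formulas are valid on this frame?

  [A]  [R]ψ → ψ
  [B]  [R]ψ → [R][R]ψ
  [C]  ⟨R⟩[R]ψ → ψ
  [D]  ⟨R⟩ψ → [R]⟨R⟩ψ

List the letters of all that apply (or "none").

R is not reflexive: not 0 R 0.
R is symmetric: every R-edge is matched by its reverse.
R is transitive: R is closed under composition.
R is euclidean: any two R-successors of the same world are R-related.
(A) [R]ψ → ψ (axiom T) characterises the reflexive frames. R is not reflexive — not valid.
(B) [R]ψ → [R][R]ψ is axiom 4; it is valid on a frame exactly when R is transitive. R is transitive, so valid.
(C) ⟨R⟩[R]ψ → ψ is the dual of axiom B, which corresponds to symmetry. R is symmetric — valid.
(D) ⟨R⟩ψ → [R]⟨R⟩ψ (axiom 5) characterises the euclidean frames. R is euclidean — valid.

B, C, D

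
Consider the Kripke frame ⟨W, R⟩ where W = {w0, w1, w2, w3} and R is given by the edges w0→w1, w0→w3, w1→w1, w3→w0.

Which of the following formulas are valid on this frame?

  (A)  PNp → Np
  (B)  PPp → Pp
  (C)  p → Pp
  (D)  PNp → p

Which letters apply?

none

R is not reflexive: not w0 R w0.
R is not symmetric: w0 R w1 but not w1 R w0.
R is not transitive: w0 R w3 and w3 R w0 but not w0 R w0.
R is not euclidean: w0 R w1 and w0 R w3 but not w1 R w3.
(A) the dual of axiom 5: valid iff R is euclidean. R is not euclidean — not valid.
(B) PPp → Pp is the dual of axiom 4, which corresponds to transitivity. R is not transitive — not valid.
(C) p → Pp is the dual of axiom T; it is valid on a frame exactly when R is reflexive. R is not reflexive, so not valid.
(D) PNp → p is the dual of axiom B; it is valid on a frame exactly when R is symmetric. R is not symmetric, so not valid.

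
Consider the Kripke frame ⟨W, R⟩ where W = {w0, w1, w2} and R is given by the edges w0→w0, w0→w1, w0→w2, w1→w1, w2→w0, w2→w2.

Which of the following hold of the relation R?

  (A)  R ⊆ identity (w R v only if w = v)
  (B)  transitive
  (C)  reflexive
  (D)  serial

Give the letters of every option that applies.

(A) not ⊆ identity: w0 R w1 with w0 ≠ w1.
(B) not transitive: w2 R w0 and w0 R w1 but not w2 R w1.
(C) reflexive: each world relates to itself.
(D) serial: every world has an R-successor.

C, D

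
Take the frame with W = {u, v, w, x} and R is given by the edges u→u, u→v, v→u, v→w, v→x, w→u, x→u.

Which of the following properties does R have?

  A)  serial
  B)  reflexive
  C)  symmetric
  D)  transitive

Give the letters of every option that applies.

(A) serial: every world has an R-successor.
(B) not reflexive: not v R v.
(C) not symmetric: v R w but not w R v.
(D) not transitive: u R v and v R w but not u R w.

A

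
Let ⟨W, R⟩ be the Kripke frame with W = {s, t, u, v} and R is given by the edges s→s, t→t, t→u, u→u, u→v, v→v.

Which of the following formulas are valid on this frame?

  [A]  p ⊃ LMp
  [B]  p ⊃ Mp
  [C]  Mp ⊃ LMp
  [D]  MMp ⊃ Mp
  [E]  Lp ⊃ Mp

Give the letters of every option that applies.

B, E

R is reflexive: each world relates to itself.
R is not symmetric: t R u but not u R t.
R is not transitive: t R u and u R v but not t R v.
R is not euclidean: t R u and t R t but not u R t.
R is serial: every world has an R-successor.
(A) p ⊃ LMp (axiom B) characterises the symmetric frames. R is not symmetric — not valid.
(B) p ⊃ Mp is the dual of axiom T, which corresponds to reflexivity. R is reflexive — valid.
(C) Mp ⊃ LMp is axiom 5; it is valid on a frame exactly when R is euclidean. R is not euclidean, so not valid.
(D) MMp ⊃ Mp is the dual of axiom 4, which corresponds to transitivity. R is not transitive — not valid.
(E) Lp ⊃ Mp is axiom D, which corresponds to seriality. R is serial — valid.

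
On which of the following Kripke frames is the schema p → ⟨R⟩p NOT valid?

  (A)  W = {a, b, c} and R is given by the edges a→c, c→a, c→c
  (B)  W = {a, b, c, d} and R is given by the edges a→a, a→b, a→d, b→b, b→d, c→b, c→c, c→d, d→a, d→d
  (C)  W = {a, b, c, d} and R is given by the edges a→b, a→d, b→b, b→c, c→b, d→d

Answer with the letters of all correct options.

A, C

The schema p → ⟨R⟩p is the dual of axiom T; it is valid on a frame iff R is reflexive.
(A) R is not reflexive (not a R a), so the schema fails here.
(B) R is reflexive (each world relates to itself), so the schema is valid here.
(C) R is not reflexive (not a R a), so the schema fails here.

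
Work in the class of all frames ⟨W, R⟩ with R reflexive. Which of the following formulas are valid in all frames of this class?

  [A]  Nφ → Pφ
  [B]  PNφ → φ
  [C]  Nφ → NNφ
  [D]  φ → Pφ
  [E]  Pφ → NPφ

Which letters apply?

A, D

A reflexive relation is serial.
(A) Nφ → Pφ is axiom D; it is valid on a frame exactly when R is serial. Every such R is serial, so valid.
(B) the dual of axiom B: valid iff R is symmetric. Such an R need not be symmetric — not valid.
(C) axiom 4: valid iff R is transitive. Such an R need not be transitive — not valid.
(D) the dual of axiom T: valid iff R is reflexive. Every such R is reflexive — valid.
(E) Pφ → NPφ (axiom 5) characterises the euclidean frames. Such an R need not be euclidean — not valid.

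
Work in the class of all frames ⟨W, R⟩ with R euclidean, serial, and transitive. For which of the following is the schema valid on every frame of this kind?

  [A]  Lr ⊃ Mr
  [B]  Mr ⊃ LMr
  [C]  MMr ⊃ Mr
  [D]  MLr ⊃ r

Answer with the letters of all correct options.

(A) Lr ⊃ Mr (axiom D) characterises the serial frames. Every such R is serial — valid.
(B) Mr ⊃ LMr is axiom 5; it is valid on a frame exactly when R is euclidean. Every such R is euclidean, so valid.
(C) the dual of axiom 4: valid iff R is transitive. Every such R is transitive — valid.
(D) the dual of axiom B: valid iff R is symmetric. Such an R need not be symmetric — not valid.

A, B, C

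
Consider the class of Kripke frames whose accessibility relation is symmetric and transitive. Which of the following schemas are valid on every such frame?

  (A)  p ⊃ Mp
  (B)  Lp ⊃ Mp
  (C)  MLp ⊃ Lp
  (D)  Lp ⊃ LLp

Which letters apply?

A symmetric transitive relation is euclidean (uRv and uRw give vRu by symmetry, then vRw by transitivity).
(A) p ⊃ Mp is the dual of axiom T, which corresponds to reflexivity. Such an R need not be reflexive — not valid.
(B) axiom D: valid iff R is serial. Such an R need not be serial — not valid.
(C) MLp ⊃ Lp is the dual of axiom 5; it is valid on a frame exactly when R is euclidean. Every such R is euclidean, so valid.
(D) axiom 4: valid iff R is transitive. Every such R is transitive — valid.

C, D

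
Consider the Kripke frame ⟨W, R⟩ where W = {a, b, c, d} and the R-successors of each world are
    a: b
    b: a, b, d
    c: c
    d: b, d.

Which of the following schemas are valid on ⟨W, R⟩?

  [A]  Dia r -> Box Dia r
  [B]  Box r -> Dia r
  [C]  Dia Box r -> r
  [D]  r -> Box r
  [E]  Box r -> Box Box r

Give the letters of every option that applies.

R is symmetric: every R-edge is matched by its reverse.
R is not transitive: a R b and b R a but not a R a.
R is not euclidean: b R a and b R d but not a R d.
R is serial: every world has an R-successor.
R is not a subset of the identity: a R b with a ≠ b.
(A) Dia r -> Box Dia r is axiom 5; it is valid on a frame exactly when R is euclidean. R is not euclidean, so not valid.
(B) Box r -> Dia r is axiom D, which corresponds to seriality. R is serial — valid.
(C) Dia Box r -> r is the dual of axiom B, which corresponds to symmetry. R is symmetric — valid.
(D) r -> Box r is valid only on frames where every R-edge is a self-loop. Here R ⊄ identity — not valid.
(E) axiom 4: valid iff R is transitive. R is not transitive — not valid.

B, C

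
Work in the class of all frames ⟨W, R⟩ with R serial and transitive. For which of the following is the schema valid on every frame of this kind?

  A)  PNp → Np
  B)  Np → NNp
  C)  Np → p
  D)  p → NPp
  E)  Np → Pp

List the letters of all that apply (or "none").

(A) PNp → Np is the dual of axiom 5, which corresponds to the euclidean property. Such an R need not be euclidean — not valid.
(B) Np → NNp is axiom 4, which corresponds to transitivity. Every such R is transitive — valid.
(C) Np → p is axiom T, which corresponds to reflexivity. Such an R need not be reflexive — not valid.
(D) p → NPp is axiom B, which corresponds to symmetry. Such an R need not be symmetric — not valid.
(E) Np → Pp is axiom D; it is valid on a frame exactly when R is serial. Every such R is serial, so valid.

B, E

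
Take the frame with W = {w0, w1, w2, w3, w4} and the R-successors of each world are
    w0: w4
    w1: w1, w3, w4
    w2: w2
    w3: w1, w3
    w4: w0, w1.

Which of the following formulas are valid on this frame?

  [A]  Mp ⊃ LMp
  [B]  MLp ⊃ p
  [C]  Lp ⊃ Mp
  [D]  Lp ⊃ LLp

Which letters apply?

B, C

R is symmetric: every R-edge is matched by its reverse.
R is not transitive: w0 R w4 and w4 R w0 but not w0 R w0.
R is not euclidean: w1 R w3 and w1 R w4 but not w3 R w4.
R is serial: every world has an R-successor.
(A) Mp ⊃ LMp is axiom 5, which corresponds to the euclidean property. R is not euclidean — not valid.
(B) MLp ⊃ p is the dual of axiom B; it is valid on a frame exactly when R is symmetric. R is symmetric, so valid.
(C) Lp ⊃ Mp (axiom D) characterises the serial frames. R is serial — valid.
(D) Lp ⊃ LLp (axiom 4) characterises the transitive frames. R is not transitive — not valid.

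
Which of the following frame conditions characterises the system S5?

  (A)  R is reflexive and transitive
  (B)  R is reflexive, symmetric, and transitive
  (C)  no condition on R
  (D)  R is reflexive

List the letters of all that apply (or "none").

B

(A) this class determines S4, not S5.
(B) S5 is sound and complete for exactly this class.
(C) this class determines K, not S5.
(D) this class determines T (= KT), not S5.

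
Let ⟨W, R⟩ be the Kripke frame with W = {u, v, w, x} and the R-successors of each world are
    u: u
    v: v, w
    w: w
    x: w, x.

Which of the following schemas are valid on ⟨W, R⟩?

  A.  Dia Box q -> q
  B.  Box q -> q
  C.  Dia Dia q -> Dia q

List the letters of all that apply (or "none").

B, C

R is reflexive: each world relates to itself.
R is not symmetric: v R w but not w R v.
R is transitive: R is closed under composition.
(A) Dia Box q -> q (the dual of axiom B) characterises the symmetric frames. R is not symmetric — not valid.
(B) Box q -> q (axiom T) characterises the reflexive frames. R is reflexive — valid.
(C) Dia Dia q -> Dia q is the dual of axiom 4, which corresponds to transitivity. R is transitive — valid.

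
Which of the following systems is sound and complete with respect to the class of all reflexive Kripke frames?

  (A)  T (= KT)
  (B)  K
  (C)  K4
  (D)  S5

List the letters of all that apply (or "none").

A

(A) T (= KT) is determined by exactly this class.
(B) K is determined by the class of arbitrary frames.
(C) K4 is determined by the class of transitive frames.
(D) S5 is determined by the class of reflexive, symmetric, and transitive frames.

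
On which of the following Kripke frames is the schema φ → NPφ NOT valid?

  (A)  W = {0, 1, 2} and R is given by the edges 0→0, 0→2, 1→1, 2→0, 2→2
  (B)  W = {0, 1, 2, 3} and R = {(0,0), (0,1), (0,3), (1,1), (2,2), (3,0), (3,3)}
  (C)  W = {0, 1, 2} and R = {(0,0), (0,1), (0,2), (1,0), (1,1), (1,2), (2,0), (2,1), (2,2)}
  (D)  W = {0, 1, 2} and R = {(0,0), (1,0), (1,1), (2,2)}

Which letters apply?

The schema φ → NPφ is axiom B; it is valid on a frame iff R is symmetric.
(A) R is symmetric (every R-edge is matched by its reverse), so the schema is valid here.
(B) R is not symmetric (0 R 1 but not 1 R 0), so the schema fails here.
(C) R is symmetric (every R-edge is matched by its reverse), so the schema is valid here.
(D) R is not symmetric (1 R 0 but not 0 R 1), so the schema fails here.

B, D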